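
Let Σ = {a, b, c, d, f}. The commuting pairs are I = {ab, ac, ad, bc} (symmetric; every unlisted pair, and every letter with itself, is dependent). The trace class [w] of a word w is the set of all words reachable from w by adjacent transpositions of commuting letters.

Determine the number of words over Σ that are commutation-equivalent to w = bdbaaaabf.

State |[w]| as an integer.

#0=b has no predecessor
#1=d depends on [0:b]
#2=b depends on [1:d]
#3=a has no predecessor
#4=a depends on [3:a]
#5=a depends on [4:a]
#6=a depends on [5:a]
#7=b depends on [2:b]
#8=f depends on [6:a, 7:b]
sources: [0:b, 3:a]
N(rest) = Σ N(rest − s) over sources s of rest; N(one piece) = 1:
  size 1 → [8]=1
  size 2 → [6,8]=1  [7,8]=1
  size 3 → [2,7,8]=1  [5,6,8]=1  [6,7,8]=2
  size 4 → [1,2,7,8]=1  [2,6,7,8]=3  [4,5,6,8]=1  [5,6,7,8]=3
  size 5 → [0,1,2,7,8]=1  [1,2,6,7,8]=4  [2,5,6,7,8]=6  [3,4,5,6,8]=1  [4,5,6,7,8]=4
  size 6 → [0,1,2,6,7,8]=5  [1,2,5,6,7,8]=10  [2,4,5,6,7,8]=10  [3,4,5,6,7,8]=5
  size 7 → [0,1,2,5,6,7,8]=15  [1,2,4,5,6,7,8]=20  [2,3,4,5,6,7,8]=15
  first=0(b) contributes 35
  first=3(a) contributes 35
|[w]| = 70

70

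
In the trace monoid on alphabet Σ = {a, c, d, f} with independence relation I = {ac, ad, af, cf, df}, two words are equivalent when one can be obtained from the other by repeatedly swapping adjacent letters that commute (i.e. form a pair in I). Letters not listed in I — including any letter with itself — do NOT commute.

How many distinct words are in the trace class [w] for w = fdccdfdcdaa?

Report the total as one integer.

1980

drop 0:f onto floor
drop 1:d onto floor
drop 2:c onto {1:d}
drop 3:c onto {2:c}
drop 4:d onto {3:c}
drop 5:f onto {0:f}
drop 6:d onto {4:d}
drop 7:c onto {6:d}
drop 8:d onto {7:c}
drop 9:a onto floor
drop 10:a onto {9:a}
ground layer = {0:f, 1:d, 9:a}
drop-orders for the pieces not yet dropped (sum over which currently-grounded one goes next):
  1 to go: {5} 1  {8} 1  {10} 1
  2 to go: {0,5} 1  {5,8} 2  {5,10} 2  {7,8} 1  {8,10} 2  {9,10} 1
  3 to go: {0,5,8} 3  {0,5,10} 3  {5,7,8} 3  {5,8,10} 6  {5,9,10} 3  {6,7,8} 1  {7,8,10} 3  {8,9,10} 3
  4 to go: {0,5,7,8} 6  {0,5,8,10} 12  {0,5,9,10} 6  {4,6,7,8} 1  {5,6,7,8} 4  {5,7,8,10} 12  {5,8,9,10} 12  {6,7,8,10} 4  {7,8,9,10} 6
  5 to go: {0,5,6,7,8} 10  {0,5,7,8,10} 30  {0,5,8,9,10} 30  {3,4,6,7,8} 1  {4,5,6,7,8} 5  {4,6,7,8,10} 5  {5,6,7,8,10} 20  {5,7,8,9,10} 30  {6,7,8,9,10} 10
  6 to go: {0,4,5,6,7,8} 15  {0,5,6,7,8,10} 60  {0,5,7,8,9,10} 90  {2,3,4,6,7,8} 1  {3,4,5,6,7,8} 6  {3,4,6,7,8,10} 6  {4,5,6,7,8,10} 30  {4,6,7,8,9,10} 15  {5,6,7,8,9,10} 60
  7 to go: {0,3,4,5,6,7,8} 21  {0,4,5,6,7,8,10} 105  {0,5,6,7,8,9,10} 210  {1,2,3,4,6,7,8} 1  {2,3,4,5,6,7,8} 7  {2,3,4,6,7,8,10} 7  {3,4,5,6,7,8,10} 42  {3,4,6,7,8,9,10} 21  {4,5,6,7,8,9,10} 105
  8 to go: {0,2,3,4,5,6,7,8} 28  {0,3,4,5,6,7,8,10} 168  {0,4,5,6,7,8,9,10} 420  {1,2,3,4,5,6,7,8} 8  {1,2,3,4,6,7,8,10} 8  {2,3,4,5,6,7,8,10} 56  {2,3,4,6,7,8,9,10} 28  {3,4,5,6,7,8,9,10} 168
  9 to go: {0,1,2,3,4,5,6,7,8} 36  {0,2,3,4,5,6,7,8,10} 252  {0,3,4,5,6,7,8,9,10} 756  {1,2,3,4,5,6,7,8,10} 72  {1,2,3,4,6,7,8,9,10} 36  {2,3,4,5,6,7,8,9,10} 252
  if 0:f drops first: 360 orders
  if 1:d drops first: 1260 orders
  if 9:a drops first: 360 orders
heap linearizations: 1980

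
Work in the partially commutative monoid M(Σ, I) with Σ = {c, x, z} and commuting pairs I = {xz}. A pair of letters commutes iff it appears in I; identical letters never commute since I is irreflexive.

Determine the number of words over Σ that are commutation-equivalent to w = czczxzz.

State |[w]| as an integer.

piece 0:c — minimal
piece 1:z rests on {0:c}
piece 2:c rests on {1:z}
piece 3:z rests on {2:c}
piece 4:x rests on {2:c}
piece 5:z rests on {3:z}
piece 6:z rests on {5:z}
minimal pieces: {0:c}
ways to finish when only these pieces remain (= sum over removing one remaining piece with nothing left below it):
  1 left: {4}→1  {6}→1
  2 left: {4,6}→2  {5,6}→1
  3 left: {3,5,6}→1  {4,5,6}→3
  4 left: {3,4,5,6}→4
  5 left: {2,3,4,5,6}→4
  placing 0:c first → 4 extensions

4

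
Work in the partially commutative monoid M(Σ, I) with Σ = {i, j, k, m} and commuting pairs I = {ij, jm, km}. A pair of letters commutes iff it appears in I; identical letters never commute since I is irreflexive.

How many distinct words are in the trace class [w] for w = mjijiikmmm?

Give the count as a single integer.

#0=m has no predecessor
#1=j has no predecessor
#2=i depends on [0:m]
#3=j depends on [1:j]
#4=i depends on [2:i]
#5=i depends on [4:i]
#6=k depends on [3:j, 5:i]
#7=m depends on [5:i]
#8=m depends on [7:m]
#9=m depends on [8:m]
sources: [0:m, 1:j]
N(rest) = Σ N(rest − s) over sources s of rest; N(one piece) = 1:
  size 1 → [6]=1  [9]=1
  size 2 → [3,6]=1  [6,9]=2  [8,9]=1
  size 3 → [1,3,6]=1  [3,6,9]=3  [6,8,9]=3  [7,8,9]=1
  size 4 → [1,3,6,9]=4  [3,6,8,9]=6  [6,7,8,9]=4
  size 5 → [1,3,6,8,9]=10  [3,6,7,8,9]=10  [5,6,7,8,9]=4
  size 6 → [1,3,6,7,8,9]=20  [3,5,6,7,8,9]=14  [4,5,6,7,8,9]=4
  size 7 → [1,3,5,6,7,8,9]=34  [2,4,5,6,7,8,9]=4  [3,4,5,6,7,8,9]=18
  size 8 → [0,2,4,5,6,7,8,9]=4  [1,3,4,5,6,7,8,9]=52  [2,3,4,5,6,7,8,9]=22
  first=0(m) contributes 74
  first=1(j) contributes 26
|[w]| = 100

100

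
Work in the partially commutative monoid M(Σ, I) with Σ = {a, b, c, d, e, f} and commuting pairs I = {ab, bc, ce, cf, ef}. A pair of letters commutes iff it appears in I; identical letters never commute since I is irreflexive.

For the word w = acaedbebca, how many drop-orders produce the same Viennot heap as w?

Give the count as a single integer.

#0=a has no predecessor
#1=c depends on [0:a]
#2=a depends on [1:c]
#3=e depends on [2:a]
#4=d depends on [3:e]
#5=b depends on [4:d]
#6=e depends on [5:b]
#7=b depends on [6:e]
#8=c depends on [4:d]
#9=a depends on [6:e, 8:c]
sources: [0:a]
N(rest) = Σ N(rest − s) over sources s of rest; N(one piece) = 1:
  size 1 → [7]=1  [9]=1
  size 2 → [7,9]=2  [8,9]=1
  size 3 → [6,7,9]=2  [7,8,9]=3
  size 4 → [5,6,7,9]=2  [6,7,8,9]=5
  size 5 → [5,6,7,8,9]=7
  size 6 → [4,5,6,7,8,9]=7
  size 7 → [3,4,5,6,7,8,9]=7
  size 8 → [2,3,4,5,6,7,8,9]=7
  first=0(a) contributes 7

7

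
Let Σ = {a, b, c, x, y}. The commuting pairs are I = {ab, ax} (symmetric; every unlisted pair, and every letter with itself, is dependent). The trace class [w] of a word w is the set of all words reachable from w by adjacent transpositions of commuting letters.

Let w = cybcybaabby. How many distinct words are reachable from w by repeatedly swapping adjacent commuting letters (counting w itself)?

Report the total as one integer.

10

0(c) covers ∅
1(y) covers 0:c
2(b) covers 1:y
3(c) covers 2:b
4(y) covers 3:c
5(b) covers 4:y
6(a) covers 4:y
7(a) covers 6:a
8(b) covers 5:b
9(b) covers 8:b
10(y) covers 7:a, 9:b
floor of heap: 0:c
completions by unplaced set U, small U first (add the entries for U minus each lowest piece of U):
  |U|=1: {10}:1
  |U|=2: {7,10}:1  {9,10}:1
  |U|=3: {6,7,10}:1  {7,9,10}:2  {8,9,10}:1
  |U|=4: {5,8,9,10}:1  {6,7,9,10}:3  {7,8,9,10}:3
  |U|=5: {5,7,8,9,10}:4  {6,7,8,9,10}:6
  |U|=6: {5,6,7,8,9,10}:10
  |U|=7: {4,5,6,7,8,9,10}:10
  |U|=8: {3,4,5,6,7,8,9,10}:10
  |U|=9: {2,3,4,5,6,7,8,9,10}:10
  start at 0(c): 10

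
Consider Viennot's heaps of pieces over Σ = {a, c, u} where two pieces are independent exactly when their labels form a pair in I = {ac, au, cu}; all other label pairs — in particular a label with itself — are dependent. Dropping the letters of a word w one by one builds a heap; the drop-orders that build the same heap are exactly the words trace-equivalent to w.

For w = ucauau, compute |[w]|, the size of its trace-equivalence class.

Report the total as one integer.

#0=u has no predecessor
#1=c has no predecessor
#2=a has no predecessor
#3=u depends on [0:u]
#4=a depends on [2:a]
#5=u depends on [3:u]
sources: [0:u, 1:c, 2:a]
N(rest) = Σ N(rest − s) over sources s of rest; N(one piece) = 1:
  size 1 → [1]=1  [4]=1  [5]=1
  size 2 → [1,4]=2  [1,5]=2  [2,4]=1  [3,5]=1  [4,5]=2
  size 3 → [0,3,5]=1  [1,2,4]=3  [1,3,5]=3  [1,4,5]=6  [2,4,5]=3  [3,4,5]=3
  size 4 → [0,1,3,5]=4  [0,3,4,5]=4  [1,2,4,5]=12  [1,3,4,5]=12  [2,3,4,5]=6
  first=0(u) contributes 30
  first=1(c) contributes 10
  first=2(a) contributes 20
|[w]| = 60

60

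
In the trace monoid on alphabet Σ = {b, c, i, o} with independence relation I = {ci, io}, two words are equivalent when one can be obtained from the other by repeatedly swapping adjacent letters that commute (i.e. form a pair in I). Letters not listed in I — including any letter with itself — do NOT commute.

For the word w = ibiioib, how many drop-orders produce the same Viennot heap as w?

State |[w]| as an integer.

4

piece 0:i — minimal
piece 1:b rests on {0:i}
piece 2:i rests on {1:b}
piece 3:i rests on {2:i}
piece 4:o rests on {1:b}
piece 5:i rests on {3:i}
piece 6:b rests on {4:o, 5:i}
minimal pieces: {0:i}
ways to finish when only these pieces remain (= sum over removing one remaining piece with nothing left below it):
  1 left: {6}→1
  2 left: {4,6}→1  {5,6}→1
  3 left: {3,5,6}→1  {4,5,6}→2
  4 left: {2,3,5,6}→1  {3,4,5,6}→3
  5 left: {2,3,4,5,6}→4
  placing 0:i first → 4 extensions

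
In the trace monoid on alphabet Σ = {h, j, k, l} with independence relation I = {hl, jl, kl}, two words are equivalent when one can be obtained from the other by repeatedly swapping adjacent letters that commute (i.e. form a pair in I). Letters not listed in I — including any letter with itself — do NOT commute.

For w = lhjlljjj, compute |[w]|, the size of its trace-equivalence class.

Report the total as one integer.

0(l) covers ∅
1(h) covers ∅
2(j) covers 1:h
3(l) covers 0:l
4(l) covers 3:l
5(j) covers 2:j
6(j) covers 5:j
7(j) covers 6:j
floor of heap: 0:l, 1:h
completions by unplaced set U, small U first (add the entries for U minus each lowest piece of U):
  |U|=1: {4}:1  {7}:1
  |U|=2: {3,4}:1  {4,7}:2  {6,7}:1
  |U|=3: {0,3,4}:1  {3,4,7}:3  {4,6,7}:3  {5,6,7}:1
  |U|=4: {0,3,4,7}:4  {2,5,6,7}:1  {3,4,6,7}:6  {4,5,6,7}:4
  |U|=5: {0,3,4,6,7}:10  {1,2,5,6,7}:1  {2,4,5,6,7}:5  {3,4,5,6,7}:10
  |U|=6: {0,3,4,5,6,7}:20  {1,2,4,5,6,7}:6  {2,3,4,5,6,7}:15
  start at 0(l): 21
  start at 1(h): 35
sum over floor = 56

56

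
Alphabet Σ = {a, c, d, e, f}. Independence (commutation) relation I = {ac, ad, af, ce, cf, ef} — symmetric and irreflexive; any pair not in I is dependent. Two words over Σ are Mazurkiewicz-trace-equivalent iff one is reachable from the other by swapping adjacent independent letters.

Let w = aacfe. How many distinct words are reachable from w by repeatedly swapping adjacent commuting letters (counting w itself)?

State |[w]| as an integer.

20

piece 0:a — minimal
piece 1:a rests on {0:a}
piece 2:c — minimal
piece 3:f — minimal
piece 4:e rests on {1:a}
minimal pieces: {0:a, 2:c, 3:f}
ways to finish when only these pieces remain (= sum over removing one remaining piece with nothing left below it):
  1 left: {2}→1  {3}→1  {4}→1
  2 left: {1,4}→1  {2,3}→2  {2,4}→2  {3,4}→2
  3 left: {0,1,4}→1  {1,2,4}→3  {1,3,4}→3  {2,3,4}→6
  placing 0:a first → 12 extensions
  placing 2:c first → 4 extensions
  placing 3:f first → 4 extensions
total linear extensions = 20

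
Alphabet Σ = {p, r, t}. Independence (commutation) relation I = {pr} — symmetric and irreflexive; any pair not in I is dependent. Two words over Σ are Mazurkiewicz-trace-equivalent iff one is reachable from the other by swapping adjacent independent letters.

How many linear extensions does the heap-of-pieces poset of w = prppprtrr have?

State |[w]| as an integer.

15

piece 0:p — minimal
piece 1:r — minimal
piece 2:p rests on {0:p}
piece 3:p rests on {2:p}
piece 4:p rests on {3:p}
piece 5:r rests on {1:r}
piece 6:t rests on {4:p, 5:r}
piece 7:r rests on {6:t}
piece 8:r rests on {7:r}
minimal pieces: {0:p, 1:r}
ways to finish when only these pieces remain (= sum over removing one remaining piece with nothing left below it):
  1 left: {8}→1
  2 left: {7,8}→1
  3 left: {6,7,8}→1
  4 left: {4,6,7,8}→1  {5,6,7,8}→1
  5 left: {1,5,6,7,8}→1  {3,4,6,7,8}→1  {4,5,6,7,8}→2
  6 left: {1,4,5,6,7,8}→3  {2,3,4,6,7,8}→1  {3,4,5,6,7,8}→3
  7 left: {0,2,3,4,6,7,8}→1  {1,3,4,5,6,7,8}→6  {2,3,4,5,6,7,8}→4
  placing 0:p first → 10 extensions
  placing 1:r first → 5 extensions
total linear extensions = 15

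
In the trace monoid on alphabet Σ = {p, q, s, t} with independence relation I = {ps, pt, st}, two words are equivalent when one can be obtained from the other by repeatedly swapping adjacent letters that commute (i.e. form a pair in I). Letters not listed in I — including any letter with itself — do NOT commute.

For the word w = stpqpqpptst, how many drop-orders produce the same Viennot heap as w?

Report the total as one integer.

180

piece 0:s — minimal
piece 1:t — minimal
piece 2:p — minimal
piece 3:q rests on {0:s, 1:t, 2:p}
piece 4:p rests on {3:q}
piece 5:q rests on {4:p}
piece 6:p rests on {5:q}
piece 7:p rests on {6:p}
piece 8:t rests on {5:q}
piece 9:s rests on {5:q}
piece 10:t rests on {8:t}
minimal pieces: {0:s, 1:t, 2:p}
ways to finish when only these pieces remain (= sum over removing one remaining piece with nothing left below it):
  1 left: {7}→1  {9}→1  {10}→1
  2 left: {6,7}→1  {7,9}→2  {7,10}→2  {8,10}→1  {9,10}→2
  3 left: {6,7,9}→3  {6,7,10}→3  {7,8,10}→3  {7,9,10}→6  {8,9,10}→3
  4 left: {6,7,8,10}→6  {6,7,9,10}→12  {7,8,9,10}→12
  5 left: {6,7,8,9,10}→30
  6 left: {5,6,7,8,9,10}→30
  7 left: {4,5,6,7,8,9,10}→30
  8 left: {3,4,5,6,7,8,9,10}→30
  9 left: {0,3,4,5,6,7,8,9,10}→30  {1,3,4,5,6,7,8,9,10}→30  {2,3,4,5,6,7,8,9,10}→30
  placing 0:s first → 60 extensions
  placing 1:t first → 60 extensions
  placing 2:p first → 60 extensions
total linear extensions = 180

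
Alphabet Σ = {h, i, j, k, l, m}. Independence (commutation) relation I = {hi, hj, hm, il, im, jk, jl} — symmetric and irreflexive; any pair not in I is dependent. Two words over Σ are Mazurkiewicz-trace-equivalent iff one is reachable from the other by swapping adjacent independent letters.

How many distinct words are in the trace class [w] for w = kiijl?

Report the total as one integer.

piece 0:k — minimal
piece 1:i rests on {0:k}
piece 2:i rests on {1:i}
piece 3:j rests on {2:i}
piece 4:l rests on {0:k}
minimal pieces: {0:k}
ways to finish when only these pieces remain (= sum over removing one remaining piece with nothing left below it):
  1 left: {3}→1  {4}→1
  2 left: {2,3}→1  {3,4}→2
  3 left: {1,2,3}→1  {2,3,4}→3
  placing 0:k first → 4 extensions

4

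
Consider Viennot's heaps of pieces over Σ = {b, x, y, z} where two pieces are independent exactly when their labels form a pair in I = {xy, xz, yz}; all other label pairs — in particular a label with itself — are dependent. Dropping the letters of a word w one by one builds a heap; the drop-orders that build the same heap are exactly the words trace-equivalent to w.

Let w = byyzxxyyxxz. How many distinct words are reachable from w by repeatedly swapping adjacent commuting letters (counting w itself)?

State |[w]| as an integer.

3150

drop 0:b onto floor
drop 1:y onto {0:b}
drop 2:y onto {1:y}
drop 3:z onto {0:b}
drop 4:x onto {0:b}
drop 5:x onto {4:x}
drop 6:y onto {2:y}
drop 7:y onto {6:y}
drop 8:x onto {5:x}
drop 9:x onto {8:x}
drop 10:z onto {3:z}
ground layer = {0:b}
drop-orders for the pieces not yet dropped (sum over which currently-grounded one goes next):
  1 to go: {7} 1  {9} 1  {10} 1
  2 to go: {3,10} 1  {6,7} 1  {7,9} 2  {7,10} 2  {8,9} 1  {9,10} 2
  3 to go: {2,6,7} 1  {3,7,10} 3  {3,9,10} 3  {5,8,9} 1  {6,7,9} 3  {6,7,10} 3  {7,8,9} 3  {7,9,10} 6  {8,9,10} 3
  4 to go: {1,2,6,7} 1  {2,6,7,9} 4  {2,6,7,10} 4  {3,6,7,10} 6  {3,7,9,10} 12  {3,8,9,10} 6  {4,5,8,9} 1  {5,7,8,9} 4  {5,8,9,10} 4  {6,7,8,9} 6  {6,7,9,10} 12  {7,8,9,10} 12
  5 to go: {1,2,6,7,9} 5  {1,2,6,7,10} 5  {2,3,6,7,10} 10  {2,6,7,8,9} 10  {2,6,7,9,10} 20  {3,5,8,9,10} 10  {3,6,7,9,10} 30  {3,7,8,9,10} 30  {4,5,7,8,9} 5  {4,5,8,9,10} 5  {5,6,7,8,9} 10  {5,7,8,9,10} 20  {6,7,8,9,10} 30
  6 to go: {1,2,3,6,7,10} 15  {1,2,6,7,8,9} 15  {1,2,6,7,9,10} 30  {2,3,6,7,9,10} 60  {2,5,6,7,8,9} 20  {2,6,7,8,9,10} 60  {3,4,5,8,9,10} 15  {3,5,7,8,9,10} 60  {3,6,7,8,9,10} 90  {4,5,6,7,8,9} 15  {4,5,7,8,9,10} 30  {5,6,7,8,9,10} 60
  7 to go: {1,2,3,6,7,9,10} 105  {1,2,5,6,7,8,9} 35  {1,2,6,7,8,9,10} 105  {2,3,6,7,8,9,10} 210  {2,4,5,6,7,8,9} 35  {2,5,6,7,8,9,10} 140  {3,4,5,7,8,9,10} 105  {3,5,6,7,8,9,10} 210  {4,5,6,7,8,9,10} 105
  8 to go: {1,2,3,6,7,8,9,10} 420  {1,2,4,5,6,7,8,9} 70  {1,2,5,6,7,8,9,10} 280  {2,3,5,6,7,8,9,10} 560  {2,4,5,6,7,8,9,10} 280  {3,4,5,6,7,8,9,10} 420
  9 to go: {1,2,3,5,6,7,8,9,10} 1260  {1,2,4,5,6,7,8,9,10} 630  {2,3,4,5,6,7,8,9,10} 1260
  if 0:b drops first: 3150 orders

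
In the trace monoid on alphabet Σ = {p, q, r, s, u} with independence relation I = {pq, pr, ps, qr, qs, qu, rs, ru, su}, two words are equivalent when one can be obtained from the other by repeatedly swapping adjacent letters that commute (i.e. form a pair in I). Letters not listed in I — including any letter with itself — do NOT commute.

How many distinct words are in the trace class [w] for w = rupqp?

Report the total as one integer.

20

#0=r has no predecessor
#1=u has no predecessor
#2=p depends on [1:u]
#3=q has no predecessor
#4=p depends on [2:p]
sources: [0:r, 1:u, 3:q]
N(rest) = Σ N(rest − s) over sources s of rest; N(one piece) = 1:
  size 1 → [0]=1  [3]=1  [4]=1
  size 2 → [0,3]=2  [0,4]=2  [2,4]=1  [3,4]=2
  size 3 → [0,2,4]=3  [0,3,4]=6  [1,2,4]=1  [2,3,4]=3
  first=0(r) contributes 4
  first=1(u) contributes 12
  first=3(q) contributes 4
|[w]| = 20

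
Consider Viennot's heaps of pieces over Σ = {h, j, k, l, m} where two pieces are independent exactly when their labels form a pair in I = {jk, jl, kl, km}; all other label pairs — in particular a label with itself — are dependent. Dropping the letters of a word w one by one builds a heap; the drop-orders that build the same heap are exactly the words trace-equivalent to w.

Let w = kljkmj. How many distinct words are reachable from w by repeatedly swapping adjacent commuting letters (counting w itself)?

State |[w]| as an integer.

0(k) covers ∅
1(l) covers ∅
2(j) covers ∅
3(k) covers 0:k
4(m) covers 1:l, 2:j
5(j) covers 4:m
floor of heap: 0:k, 1:l, 2:j
completions by unplaced set U, small U first (add the entries for U minus each lowest piece of U):
  |U|=1: {3}:1  {5}:1
  |U|=2: {0,3}:1  {3,5}:2  {4,5}:1
  |U|=3: {0,3,5}:3  {1,4,5}:1  {2,4,5}:1  {3,4,5}:3
  |U|=4: {0,3,4,5}:6  {1,2,4,5}:2  {1,3,4,5}:4  {2,3,4,5}:4
  start at 0(k): 10
  start at 1(l): 10
  start at 2(j): 10
sum over floor = 30

30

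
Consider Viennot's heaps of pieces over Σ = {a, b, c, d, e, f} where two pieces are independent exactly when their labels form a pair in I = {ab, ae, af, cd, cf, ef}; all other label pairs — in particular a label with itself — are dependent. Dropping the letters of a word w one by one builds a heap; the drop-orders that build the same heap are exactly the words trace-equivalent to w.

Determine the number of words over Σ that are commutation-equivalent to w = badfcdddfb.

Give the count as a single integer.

14

0(b) covers ∅
1(a) covers ∅
2(d) covers 0:b, 1:a
3(f) covers 2:d
4(c) covers 0:b, 1:a
5(d) covers 3:f
6(d) covers 5:d
7(d) covers 6:d
8(f) covers 7:d
9(b) covers 4:c, 8:f
floor of heap: 0:b, 1:a
completions by unplaced set U, small U first (add the entries for U minus each lowest piece of U):
  |U|=1: {9}:1
  |U|=2: {4,9}:1  {8,9}:1
  |U|=3: {4,8,9}:2  {7,8,9}:1
  |U|=4: {4,7,8,9}:3  {6,7,8,9}:1
  |U|=5: {4,6,7,8,9}:4  {5,6,7,8,9}:1
  |U|=6: {3,5,6,7,8,9}:1  {4,5,6,7,8,9}:5
  |U|=7: {2,3,5,6,7,8,9}:1  {3,4,5,6,7,8,9}:6
  |U|=8: {2,3,4,5,6,7,8,9}:7
  start at 0(b): 7
  start at 1(a): 7
sum over floor = 14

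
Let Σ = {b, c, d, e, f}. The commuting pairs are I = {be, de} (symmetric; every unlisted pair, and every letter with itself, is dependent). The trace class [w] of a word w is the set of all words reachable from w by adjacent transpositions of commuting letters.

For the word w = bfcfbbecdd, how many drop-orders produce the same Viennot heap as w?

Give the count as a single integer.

3

drop 0:b onto floor
drop 1:f onto {0:b}
drop 2:c onto {1:f}
drop 3:f onto {2:c}
drop 4:b onto {3:f}
drop 5:b onto {4:b}
drop 6:e onto {3:f}
drop 7:c onto {5:b, 6:e}
drop 8:d onto {7:c}
drop 9:d onto {8:d}
ground layer = {0:b}
drop-orders for the pieces not yet dropped (sum over which currently-grounded one goes next):
  1 to go: {9} 1
  2 to go: {8,9} 1
  3 to go: {7,8,9} 1
  4 to go: {5,7,8,9} 1  {6,7,8,9} 1
  5 to go: {4,5,7,8,9} 1  {5,6,7,8,9} 2
  6 to go: {4,5,6,7,8,9} 3
  7 to go: {3,4,5,6,7,8,9} 3
  8 to go: {2,3,4,5,6,7,8,9} 3
  if 0:b drops first: 3 orders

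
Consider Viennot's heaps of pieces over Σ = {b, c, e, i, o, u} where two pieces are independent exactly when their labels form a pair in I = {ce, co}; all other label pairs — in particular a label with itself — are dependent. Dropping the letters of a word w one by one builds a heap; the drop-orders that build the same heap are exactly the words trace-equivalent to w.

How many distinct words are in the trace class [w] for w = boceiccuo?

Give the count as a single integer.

#0=b has no predecessor
#1=o depends on [0:b]
#2=c depends on [0:b]
#3=e depends on [1:o]
#4=i depends on [2:c, 3:e]
#5=c depends on [4:i]
#6=c depends on [5:c]
#7=u depends on [6:c]
#8=o depends on [7:u]
sources: [0:b]
N(rest) = Σ N(rest − s) over sources s of rest; N(one piece) = 1:
  size 1 → [8]=1
  size 2 → [7,8]=1
  size 3 → [6,7,8]=1
  size 4 → [5,6,7,8]=1
  size 5 → [4,5,6,7,8]=1
  size 6 → [2,4,5,6,7,8]=1  [3,4,5,6,7,8]=1
  size 7 → [1,3,4,5,6,7,8]=1  [2,3,4,5,6,7,8]=2
  first=0(b) contributes 3

3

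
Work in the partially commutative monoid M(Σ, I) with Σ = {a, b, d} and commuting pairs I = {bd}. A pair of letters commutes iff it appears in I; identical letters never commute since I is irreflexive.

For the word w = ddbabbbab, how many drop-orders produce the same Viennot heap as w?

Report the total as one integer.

3

#0=d has no predecessor
#1=d depends on [0:d]
#2=b has no predecessor
#3=a depends on [1:d, 2:b]
#4=b depends on [3:a]
#5=b depends on [4:b]
#6=b depends on [5:b]
#7=a depends on [6:b]
#8=b depends on [7:a]
sources: [0:d, 2:b]
N(rest) = Σ N(rest − s) over sources s of rest; N(one piece) = 1:
  size 1 → [8]=1
  size 2 → [7,8]=1
  size 3 → [6,7,8]=1
  size 4 → [5,6,7,8]=1
  size 5 → [4,5,6,7,8]=1
  size 6 → [3,4,5,6,7,8]=1
  size 7 → [1,3,4,5,6,7,8]=1  [2,3,4,5,6,7,8]=1
  first=0(d) contributes 2
  first=2(b) contributes 1
|[w]| = 3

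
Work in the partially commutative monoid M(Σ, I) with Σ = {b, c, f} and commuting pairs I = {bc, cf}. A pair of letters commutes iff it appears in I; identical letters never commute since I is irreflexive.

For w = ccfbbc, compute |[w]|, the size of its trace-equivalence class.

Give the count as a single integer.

20

#0=c has no predecessor
#1=c depends on [0:c]
#2=f has no predecessor
#3=b depends on [2:f]
#4=b depends on [3:b]
#5=c depends on [1:c]
sources: [0:c, 2:f]
N(rest) = Σ N(rest − s) over sources s of rest; N(one piece) = 1:
  size 1 → [4]=1  [5]=1
  size 2 → [1,5]=1  [3,4]=1  [4,5]=2
  size 3 → [0,1,5]=1  [1,4,5]=3  [2,3,4]=1  [3,4,5]=3
  size 4 → [0,1,4,5]=4  [1,3,4,5]=6  [2,3,4,5]=4
  first=0(c) contributes 10
  first=2(f) contributes 10
|[w]| = 20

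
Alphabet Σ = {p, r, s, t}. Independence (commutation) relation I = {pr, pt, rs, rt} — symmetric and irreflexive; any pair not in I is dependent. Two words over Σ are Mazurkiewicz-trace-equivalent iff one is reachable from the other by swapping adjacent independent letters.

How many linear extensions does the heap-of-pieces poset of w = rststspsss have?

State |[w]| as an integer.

#0=r has no predecessor
#1=s has no predecessor
#2=t depends on [1:s]
#3=s depends on [2:t]
#4=t depends on [3:s]
#5=s depends on [4:t]
#6=p depends on [5:s]
#7=s depends on [6:p]
#8=s depends on [7:s]
#9=s depends on [8:s]
sources: [0:r, 1:s]
N(rest) = Σ N(rest − s) over sources s of rest; N(one piece) = 1:
  size 1 → [0]=1  [9]=1
  size 2 → [0,9]=2  [8,9]=1
  size 3 → [0,8,9]=3  [7,8,9]=1
  size 4 → [0,7,8,9]=4  [6,7,8,9]=1
  size 5 → [0,6,7,8,9]=5  [5,6,7,8,9]=1
  size 6 → [0,5,6,7,8,9]=6  [4,5,6,7,8,9]=1
  size 7 → [0,4,5,6,7,8,9]=7  [3,4,5,6,7,8,9]=1
  size 8 → [0,3,4,5,6,7,8,9]=8  [2,3,4,5,6,7,8,9]=1
  first=0(r) contributes 1
  first=1(s) contributes 9
|[w]| = 10

10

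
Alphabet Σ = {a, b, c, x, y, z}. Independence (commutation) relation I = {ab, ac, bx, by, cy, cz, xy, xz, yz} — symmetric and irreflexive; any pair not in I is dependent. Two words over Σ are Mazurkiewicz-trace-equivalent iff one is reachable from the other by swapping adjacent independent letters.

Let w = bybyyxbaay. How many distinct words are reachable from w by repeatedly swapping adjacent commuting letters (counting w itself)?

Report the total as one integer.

480

drop 0:b onto floor
drop 1:y onto floor
drop 2:b onto {0:b}
drop 3:y onto {1:y}
drop 4:y onto {3:y}
drop 5:x onto floor
drop 6:b onto {2:b}
drop 7:a onto {4:y, 5:x}
drop 8:a onto {7:a}
drop 9:y onto {8:a}
ground layer = {0:b, 1:y, 5:x}
drop-orders for the pieces not yet dropped (sum over which currently-grounded one goes next):
  1 to go: {6} 1  {9} 1
  2 to go: {2,6} 1  {6,9} 2  {8,9} 1
  3 to go: {0,2,6} 1  {2,6,9} 3  {6,8,9} 3  {7,8,9} 1
  4 to go: {0,2,6,9} 4  {2,6,8,9} 6  {4,7,8,9} 1  {5,7,8,9} 1  {6,7,8,9} 4
  5 to go: {0,2,6,8,9} 10  {2,6,7,8,9} 10  {3,4,7,8,9} 1  {4,5,7,8,9} 2  {4,6,7,8,9} 5  {5,6,7,8,9} 5
  6 to go: {0,2,6,7,8,9} 20  {1,3,4,7,8,9} 1  {2,4,6,7,8,9} 15  {2,5,6,7,8,9} 15  {3,4,5,7,8,9} 3  {3,4,6,7,8,9} 6  {4,5,6,7,8,9} 12
  7 to go: {0,2,4,6,7,8,9} 35  {0,2,5,6,7,8,9} 35  {1,3,4,5,7,8,9} 4  {1,3,4,6,7,8,9} 7  {2,3,4,6,7,8,9} 21  {2,4,5,6,7,8,9} 42  {3,4,5,6,7,8,9} 21
  8 to go: {0,2,3,4,6,7,8,9} 56  {0,2,4,5,6,7,8,9} 112  {1,2,3,4,6,7,8,9} 28  {1,3,4,5,6,7,8,9} 32  {2,3,4,5,6,7,8,9} 84
  if 0:b drops first: 144 orders
  if 1:y drops first: 252 orders
  if 5:x drops first: 84 orders
heap linearizations: 480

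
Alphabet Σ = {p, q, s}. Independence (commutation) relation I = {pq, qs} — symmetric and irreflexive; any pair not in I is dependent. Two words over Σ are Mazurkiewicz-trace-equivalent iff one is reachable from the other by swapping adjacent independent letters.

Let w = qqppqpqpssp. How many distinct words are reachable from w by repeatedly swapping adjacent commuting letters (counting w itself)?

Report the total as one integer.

330

drop 0:q onto floor
drop 1:q onto {0:q}
drop 2:p onto floor
drop 3:p onto {2:p}
drop 4:q onto {1:q}
drop 5:p onto {3:p}
drop 6:q onto {4:q}
drop 7:p onto {5:p}
drop 8:s onto {7:p}
drop 9:s onto {8:s}
drop 10:p onto {9:s}
ground layer = {0:q, 2:p}
drop-orders for the pieces not yet dropped (sum over which currently-grounded one goes next):
  1 to go: {6} 1  {10} 1
  2 to go: {4,6} 1  {6,10} 2  {9,10} 1
  3 to go: {1,4,6} 1  {4,6,10} 3  {6,9,10} 3  {8,9,10} 1
  4 to go: {0,1,4,6} 1  {1,4,6,10} 4  {4,6,9,10} 6  {6,8,9,10} 4  {7,8,9,10} 1
  5 to go: {0,1,4,6,10} 5  {1,4,6,9,10} 10  {4,6,8,9,10} 10  {5,7,8,9,10} 1  {6,7,8,9,10} 5
  6 to go: {0,1,4,6,9,10} 15  {1,4,6,8,9,10} 20  {3,5,7,8,9,10} 1  {4,6,7,8,9,10} 15  {5,6,7,8,9,10} 6
  7 to go: {0,1,4,6,8,9,10} 35  {1,4,6,7,8,9,10} 35  {2,3,5,7,8,9,10} 1  {3,5,6,7,8,9,10} 7  {4,5,6,7,8,9,10} 21
  8 to go: {0,1,4,6,7,8,9,10} 70  {1,4,5,6,7,8,9,10} 56  {2,3,5,6,7,8,9,10} 8  {3,4,5,6,7,8,9,10} 28
  9 to go: {0,1,4,5,6,7,8,9,10} 126  {1,3,4,5,6,7,8,9,10} 84  {2,3,4,5,6,7,8,9,10} 36
  if 0:q drops first: 120 orders
  if 2:p drops first: 210 orders
heap linearizations: 330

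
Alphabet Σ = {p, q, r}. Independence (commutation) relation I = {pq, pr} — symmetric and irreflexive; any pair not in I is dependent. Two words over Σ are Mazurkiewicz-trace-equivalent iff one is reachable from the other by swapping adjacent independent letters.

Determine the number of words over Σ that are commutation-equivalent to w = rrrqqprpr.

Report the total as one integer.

36

piece 0:r — minimal
piece 1:r rests on {0:r}
piece 2:r rests on {1:r}
piece 3:q rests on {2:r}
piece 4:q rests on {3:q}
piece 5:p — minimal
piece 6:r rests on {4:q}
piece 7:p rests on {5:p}
piece 8:r rests on {6:r}
minimal pieces: {0:r, 5:p}
ways to finish when only these pieces remain (= sum over removing one remaining piece with nothing left below it):
  1 left: {7}→1  {8}→1
  2 left: {5,7}→1  {6,8}→1  {7,8}→2
  3 left: {4,6,8}→1  {5,7,8}→3  {6,7,8}→3
  4 left: {3,4,6,8}→1  {4,6,7,8}→4  {5,6,7,8}→6
  5 left: {2,3,4,6,8}→1  {3,4,6,7,8}→5  {4,5,6,7,8}→10
  6 left: {1,2,3,4,6,8}→1  {2,3,4,6,7,8}→6  {3,4,5,6,7,8}→15
  7 left: {0,1,2,3,4,6,8}→1  {1,2,3,4,6,7,8}→7  {2,3,4,5,6,7,8}→21
  placing 0:r first → 28 extensions
  placing 5:p first → 8 extensions
total linear extensions = 36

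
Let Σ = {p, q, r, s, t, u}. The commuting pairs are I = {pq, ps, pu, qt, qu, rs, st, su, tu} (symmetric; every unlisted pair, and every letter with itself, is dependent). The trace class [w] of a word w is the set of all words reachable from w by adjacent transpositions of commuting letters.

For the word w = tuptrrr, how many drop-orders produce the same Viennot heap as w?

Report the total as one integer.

4

drop 0:t onto floor
drop 1:u onto floor
drop 2:p onto {0:t}
drop 3:t onto {2:p}
drop 4:r onto {1:u, 3:t}
drop 5:r onto {4:r}
drop 6:r onto {5:r}
ground layer = {0:t, 1:u}
drop-orders for the pieces not yet dropped (sum over which currently-grounded one goes next):
  1 to go: {6} 1
  2 to go: {5,6} 1
  3 to go: {4,5,6} 1
  4 to go: {1,4,5,6} 1  {3,4,5,6} 1
  5 to go: {1,3,4,5,6} 2  {2,3,4,5,6} 1
  if 0:t drops first: 3 orders
  if 1:u drops first: 1 orders
heap linearizations: 4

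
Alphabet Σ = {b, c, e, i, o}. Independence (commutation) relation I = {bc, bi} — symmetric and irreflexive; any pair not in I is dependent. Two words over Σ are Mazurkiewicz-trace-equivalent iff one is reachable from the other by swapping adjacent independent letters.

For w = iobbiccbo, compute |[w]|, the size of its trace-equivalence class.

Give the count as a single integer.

0(i) covers ∅
1(o) covers 0:i
2(b) covers 1:o
3(b) covers 2:b
4(i) covers 1:o
5(c) covers 4:i
6(c) covers 5:c
7(b) covers 3:b
8(o) covers 6:c, 7:b
floor of heap: 0:i
completions by unplaced set U, small U first (add the entries for U minus each lowest piece of U):
  |U|=1: {8}:1
  |U|=2: {6,8}:1  {7,8}:1
  |U|=3: {3,7,8}:1  {5,6,8}:1  {6,7,8}:2
  |U|=4: {2,3,7,8}:1  {3,6,7,8}:3  {4,5,6,8}:1  {5,6,7,8}:3
  |U|=5: {2,3,6,7,8}:4  {3,5,6,7,8}:6  {4,5,6,7,8}:4
  |U|=6: {2,3,5,6,7,8}:10  {3,4,5,6,7,8}:10
  |U|=7: {2,3,4,5,6,7,8}:20
  start at 0(i): 20

20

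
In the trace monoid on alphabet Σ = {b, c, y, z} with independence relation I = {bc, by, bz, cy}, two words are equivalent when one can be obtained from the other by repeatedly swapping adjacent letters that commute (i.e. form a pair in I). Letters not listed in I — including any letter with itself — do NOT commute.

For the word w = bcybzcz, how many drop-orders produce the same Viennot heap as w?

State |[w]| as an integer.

42

#0=b has no predecessor
#1=c has no predecessor
#2=y has no predecessor
#3=b depends on [0:b]
#4=z depends on [1:c, 2:y]
#5=c depends on [4:z]
#6=z depends on [5:c]
sources: [0:b, 1:c, 2:y]
N(rest) = Σ N(rest − s) over sources s of rest; N(one piece) = 1:
  size 1 → [3]=1  [6]=1
  size 2 → [0,3]=1  [3,6]=2  [5,6]=1
  size 3 → [0,3,6]=3  [3,5,6]=3  [4,5,6]=1
  size 4 → [0,3,5,6]=6  [1,4,5,6]=1  [2,4,5,6]=1  [3,4,5,6]=4
  size 5 → [0,3,4,5,6]=10  [1,2,4,5,6]=2  [1,3,4,5,6]=5  [2,3,4,5,6]=5
  first=0(b) contributes 12
  first=1(c) contributes 15
  first=2(y) contributes 15
|[w]| = 42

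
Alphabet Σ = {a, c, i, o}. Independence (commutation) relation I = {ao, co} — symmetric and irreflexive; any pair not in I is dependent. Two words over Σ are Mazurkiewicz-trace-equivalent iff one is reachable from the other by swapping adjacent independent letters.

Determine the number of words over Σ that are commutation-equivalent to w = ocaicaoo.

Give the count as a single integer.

piece 0:o — minimal
piece 1:c — minimal
piece 2:a rests on {1:c}
piece 3:i rests on {0:o, 2:a}
piece 4:c rests on {3:i}
piece 5:a rests on {4:c}
piece 6:o rests on {3:i}
piece 7:o rests on {6:o}
minimal pieces: {0:o, 1:c}
ways to finish when only these pieces remain (= sum over removing one remaining piece with nothing left below it):
  1 left: {5}→1  {7}→1
  2 left: {4,5}→1  {5,7}→2  {6,7}→1
  3 left: {4,5,7}→3  {5,6,7}→3
  4 left: {4,5,6,7}→6
  5 left: {3,4,5,6,7}→6
  6 left: {0,3,4,5,6,7}→6  {2,3,4,5,6,7}→6
  placing 0:o first → 6 extensions
  placing 1:c first → 12 extensions
total linear extensions = 18

18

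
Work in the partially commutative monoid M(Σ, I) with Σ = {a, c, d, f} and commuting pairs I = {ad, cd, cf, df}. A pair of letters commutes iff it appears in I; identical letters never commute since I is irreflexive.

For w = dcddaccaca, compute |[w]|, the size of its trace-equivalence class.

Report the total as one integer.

drop 0:d onto floor
drop 1:c onto floor
drop 2:d onto {0:d}
drop 3:d onto {2:d}
drop 4:a onto {1:c}
drop 5:c onto {4:a}
drop 6:c onto {5:c}
drop 7:a onto {6:c}
drop 8:c onto {7:a}
drop 9:a onto {8:c}
ground layer = {0:d, 1:c}
drop-orders for the pieces not yet dropped (sum over which currently-grounded one goes next):
  1 to go: {3} 1  {9} 1
  2 to go: {2,3} 1  {3,9} 2  {8,9} 1
  3 to go: {0,2,3} 1  {2,3,9} 3  {3,8,9} 3  {7,8,9} 1
  4 to go: {0,2,3,9} 4  {2,3,8,9} 6  {3,7,8,9} 4  {6,7,8,9} 1
  5 to go: {0,2,3,8,9} 10  {2,3,7,8,9} 10  {3,6,7,8,9} 5  {5,6,7,8,9} 1
  6 to go: {0,2,3,7,8,9} 20  {2,3,6,7,8,9} 15  {3,5,6,7,8,9} 6  {4,5,6,7,8,9} 1
  7 to go: {0,2,3,6,7,8,9} 35  {1,4,5,6,7,8,9} 1  {2,3,5,6,7,8,9} 21  {3,4,5,6,7,8,9} 7
  8 to go: {0,2,3,5,6,7,8,9} 56  {1,3,4,5,6,7,8,9} 8  {2,3,4,5,6,7,8,9} 28
  if 0:d drops first: 36 orders
  if 1:c drops first: 84 orders
heap linearizations: 120

120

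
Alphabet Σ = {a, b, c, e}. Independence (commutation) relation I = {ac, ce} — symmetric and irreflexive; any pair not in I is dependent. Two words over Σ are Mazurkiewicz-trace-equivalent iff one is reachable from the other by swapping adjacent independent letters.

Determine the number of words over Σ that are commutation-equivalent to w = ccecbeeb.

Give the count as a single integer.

0(c) covers ∅
1(c) covers 0:c
2(e) covers ∅
3(c) covers 1:c
4(b) covers 2:e, 3:c
5(e) covers 4:b
6(e) covers 5:e
7(b) covers 6:e
floor of heap: 0:c, 2:e
completions by unplaced set U, small U first (add the entries for U minus each lowest piece of U):
  |U|=1: {7}:1
  |U|=2: {6,7}:1
  |U|=3: {5,6,7}:1
  |U|=4: {4,5,6,7}:1
  |U|=5: {2,4,5,6,7}:1  {3,4,5,6,7}:1
  |U|=6: {1,3,4,5,6,7}:1  {2,3,4,5,6,7}:2
  start at 0(c): 3
  start at 2(e): 1
sum over floor = 4

4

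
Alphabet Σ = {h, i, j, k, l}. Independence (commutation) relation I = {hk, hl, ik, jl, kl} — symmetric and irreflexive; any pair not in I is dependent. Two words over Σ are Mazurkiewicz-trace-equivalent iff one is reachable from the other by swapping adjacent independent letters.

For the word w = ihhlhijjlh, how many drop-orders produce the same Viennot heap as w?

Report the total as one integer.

16

drop 0:i onto floor
drop 1:h onto {0:i}
drop 2:h onto {1:h}
drop 3:l onto {0:i}
drop 4:h onto {2:h}
drop 5:i onto {3:l, 4:h}
drop 6:j onto {5:i}
drop 7:j onto {6:j}
drop 8:l onto {5:i}
drop 9:h onto {7:j}
ground layer = {0:i}
drop-orders for the pieces not yet dropped (sum over which currently-grounded one goes next):
  1 to go: {8} 1  {9} 1
  2 to go: {7,9} 1  {8,9} 2
  3 to go: {6,7,9} 1  {7,8,9} 3
  4 to go: {6,7,8,9} 4
  5 to go: {5,6,7,8,9} 4
  6 to go: {3,5,6,7,8,9} 4  {4,5,6,7,8,9} 4
  7 to go: {2,4,5,6,7,8,9} 4  {3,4,5,6,7,8,9} 8
  8 to go: {1,2,4,5,6,7,8,9} 4  {2,3,4,5,6,7,8,9} 12
  if 0:i drops first: 16 orders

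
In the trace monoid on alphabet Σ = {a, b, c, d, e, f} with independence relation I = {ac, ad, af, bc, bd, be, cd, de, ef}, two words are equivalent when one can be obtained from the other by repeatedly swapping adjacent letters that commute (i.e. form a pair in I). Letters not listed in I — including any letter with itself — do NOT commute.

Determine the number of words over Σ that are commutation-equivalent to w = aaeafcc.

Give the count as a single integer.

13

drop 0:a onto floor
drop 1:a onto {0:a}
drop 2:e onto {1:a}
drop 3:a onto {2:e}
drop 4:f onto floor
drop 5:c onto {2:e, 4:f}
drop 6:c onto {5:c}
ground layer = {0:a, 4:f}
drop-orders for the pieces not yet dropped (sum over which currently-grounded one goes next):
  1 to go: {3} 1  {6} 1
  2 to go: {3,6} 2  {5,6} 1
  3 to go: {3,5,6} 3  {4,5,6} 1
  4 to go: {2,3,5,6} 3  {3,4,5,6} 4
  5 to go: {1,2,3,5,6} 3  {2,3,4,5,6} 7
  if 0:a drops first: 10 orders
  if 4:f drops first: 3 orders
heap linearizations: 13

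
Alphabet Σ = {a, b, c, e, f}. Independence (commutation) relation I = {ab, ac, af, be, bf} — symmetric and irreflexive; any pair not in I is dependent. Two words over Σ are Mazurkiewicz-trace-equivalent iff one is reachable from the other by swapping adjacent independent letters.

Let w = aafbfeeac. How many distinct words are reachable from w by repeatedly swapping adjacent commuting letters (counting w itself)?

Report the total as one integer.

90

#0=a has no predecessor
#1=a depends on [0:a]
#2=f has no predecessor
#3=b has no predecessor
#4=f depends on [2:f]
#5=e depends on [1:a, 4:f]
#6=e depends on [5:e]
#7=a depends on [6:e]
#8=c depends on [3:b, 6:e]
sources: [0:a, 2:f, 3:b]
N(rest) = Σ N(rest − s) over sources s of rest; N(one piece) = 1:
  size 1 → [7]=1  [8]=1
  size 2 → [3,8]=1  [7,8]=2
  size 3 → [3,7,8]=3  [6,7,8]=2
  size 4 → [3,6,7,8]=5  [5,6,7,8]=2
  size 5 → [1,5,6,7,8]=2  [3,5,6,7,8]=7  [4,5,6,7,8]=2
  size 6 → [0,1,5,6,7,8]=2  [1,3,5,6,7,8]=9  [1,4,5,6,7,8]=4  [2,4,5,6,7,8]=2  [3,4,5,6,7,8]=9
  size 7 → [0,1,3,5,6,7,8]=11  [0,1,4,5,6,7,8]=6  [1,2,4,5,6,7,8]=6  [1,3,4,5,6,7,8]=22  [2,3,4,5,6,7,8]=11
  first=0(a) contributes 39
  first=2(f) contributes 39
  first=3(b) contributes 12
|[w]| = 90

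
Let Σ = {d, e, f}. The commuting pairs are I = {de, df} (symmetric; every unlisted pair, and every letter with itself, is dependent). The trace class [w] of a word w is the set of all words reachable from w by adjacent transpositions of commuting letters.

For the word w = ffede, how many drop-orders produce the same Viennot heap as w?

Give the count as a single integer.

5

piece 0:f — minimal
piece 1:f rests on {0:f}
piece 2:e rests on {1:f}
piece 3:d — minimal
piece 4:e rests on {2:e}
minimal pieces: {0:f, 3:d}
ways to finish when only these pieces remain (= sum over removing one remaining piece with nothing left below it):
  1 left: {3}→1  {4}→1
  2 left: {2,4}→1  {3,4}→2
  3 left: {1,2,4}→1  {2,3,4}→3
  placing 0:f first → 4 extensions
  placing 3:d first → 1 extensions
total linear extensions = 5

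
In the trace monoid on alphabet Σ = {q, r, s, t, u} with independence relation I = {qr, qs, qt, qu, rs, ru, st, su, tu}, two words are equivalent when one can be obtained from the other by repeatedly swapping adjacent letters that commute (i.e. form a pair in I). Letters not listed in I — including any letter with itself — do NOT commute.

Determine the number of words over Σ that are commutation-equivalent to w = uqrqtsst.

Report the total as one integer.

piece 0:u — minimal
piece 1:q — minimal
piece 2:r — minimal
piece 3:q rests on {1:q}
piece 4:t rests on {2:r}
piece 5:s — minimal
piece 6:s rests on {5:s}
piece 7:t rests on {4:t}
minimal pieces: {0:u, 1:q, 2:r, 5:s}
ways to finish when only these pieces remain (= sum over removing one remaining piece with nothing left below it):
  1 left: {0}→1  {3}→1  {6}→1  {7}→1
  2 left: {0,3}→2  {0,6}→2  {0,7}→2  {1,3}→1  {3,6}→2  {3,7}→2  {4,7}→1  {5,6}→1  {6,7}→2
  3 left: {0,1,3}→3  {0,3,6}→6  {0,3,7}→6  {0,4,7}→3  {0,5,6}→3  {0,6,7}→6  {1,3,6}→3  {1,3,7}→3  {2,4,7}→1  {3,4,7}→3  {3,5,6}→3  {3,6,7}→6  {4,6,7}→3  {5,6,7}→3
  4 left: {0,1,3,6}→12  {0,1,3,7}→12  {0,2,4,7}→4  {0,3,4,7}→12  {0,3,5,6}→12  {0,3,6,7}→24  {0,4,6,7}→12  {0,5,6,7}→12  {1,3,4,7}→6  {1,3,5,6}→6  {1,3,6,7}→12  {2,3,4,7}→4  {2,4,6,7}→4  {3,4,6,7}→12  {3,5,6,7}→12  {4,5,6,7}→6
  5 left: {0,1,3,4,7}→30  {0,1,3,5,6}→30  {0,1,3,6,7}→60  {0,2,3,4,7}→20  {0,2,4,6,7}→20  {0,3,4,6,7}→60  {0,3,5,6,7}→60  {0,4,5,6,7}→30  {1,2,3,4,7}→10  {1,3,4,6,7}→30  {1,3,5,6,7}→30  {2,3,4,6,7}→20  {2,4,5,6,7}→10  {3,4,5,6,7}→30
  6 left: {0,1,2,3,4,7}→60  {0,1,3,4,6,7}→180  {0,1,3,5,6,7}→180  {0,2,3,4,6,7}→120  {0,2,4,5,6,7}→60  {0,3,4,5,6,7}→180  {1,2,3,4,6,7}→60  {1,3,4,5,6,7}→90  {2,3,4,5,6,7}→60
  placing 0:u first → 210 extensions
  placing 1:q first → 420 extensions
  placing 2:r first → 630 extensions
  placing 5:s first → 420 extensions
total linear extensions = 1680

1680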